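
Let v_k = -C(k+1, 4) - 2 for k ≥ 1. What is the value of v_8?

C(9, 4) = 126, so v_8 = -128.

-128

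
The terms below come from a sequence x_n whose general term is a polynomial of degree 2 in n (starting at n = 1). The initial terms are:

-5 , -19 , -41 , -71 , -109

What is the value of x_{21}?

-1805

1st diffs: -14, -22, -30, -38.
2nd diffs: -8, -8, -8 (constant).
Newton forward-difference form: x_n = -5 + (-14)·C(n-1,1) + (-8)·C(n-1,2).
At n = 21: n-1 = 20, so x_{21} = -5 - 280 - 1520 = -1805.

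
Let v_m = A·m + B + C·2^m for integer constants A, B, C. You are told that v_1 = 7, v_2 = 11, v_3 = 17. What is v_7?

145

Write the equations: A + B + 2C = 7; 2A + B + 4C = 11; 3A + B + 8C = 17.
Subtracting the first from the second: A + 2C = 4.
Subtracting the second from the third: A + 4C = 6.
Solving: C = 1, A = 2, then B = 3.
Therefore v_7 = 14 + 3 + 1·128 = 145.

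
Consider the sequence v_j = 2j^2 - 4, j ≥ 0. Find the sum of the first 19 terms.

Over j = 0..18: Σj = 171, Σj² = 2109.
Total = (2)·2109 + (-4)·19 = 4142.

4142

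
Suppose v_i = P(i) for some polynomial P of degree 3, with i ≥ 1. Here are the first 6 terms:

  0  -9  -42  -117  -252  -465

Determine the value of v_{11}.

1st diffs: -9, -33, -75, -135, -213.
2nd diffs: -24, -42, -60, -78.
3rd diffs: -18, -18, -18 (constant).
So v_i = -3i^3 + 6i^2 - 6i + 3.
Evaluating at i = 11 gives v_{11} = -3330.

-3330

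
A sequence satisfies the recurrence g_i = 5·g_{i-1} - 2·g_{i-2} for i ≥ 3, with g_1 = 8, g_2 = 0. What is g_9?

-159472

g_3 = -16; g_4 = -80; g_5 = -368; g_6 = -1680; g_7 = -7664; g_8 = -34960; g_9 = -159472.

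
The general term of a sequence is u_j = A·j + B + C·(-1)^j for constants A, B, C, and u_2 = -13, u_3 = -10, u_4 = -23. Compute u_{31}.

-150

At j = 2, 3, 4: 2A + B + C = -13; 3A + B - C = -10; 4A + B + C = -23.
Subtracting the first from the second: A - 2C = 3.
Subtracting the second from the third: A + 2C = -13.
Solving: C = -4, A = -5, then B = 1.
Hence u_{31} = -5·31 + 1 + (-4)·(-1) = -150.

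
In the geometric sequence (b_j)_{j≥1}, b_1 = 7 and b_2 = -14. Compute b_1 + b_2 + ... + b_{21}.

4893357

Common ratio r = -2.
b_j = 7·(-2)^(j-1).
S = 7·((-2)^21 - 1)/(-2 - 1) = 7·(-2097152 - 1)/(-3) = 4893357.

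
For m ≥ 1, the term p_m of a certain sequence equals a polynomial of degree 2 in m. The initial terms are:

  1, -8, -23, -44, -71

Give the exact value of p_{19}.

-1079

1st diffs: -9, -15, -21, -27.
2nd diffs: -6, -6, -6 (constant).
Newton forward-difference form: p_m = 1 + (-9)·C(m-1,1) + (-6)·C(m-1,2).
At m = 19: m-1 = 18, so p_{19} = 1 - 162 - 918 = -1079.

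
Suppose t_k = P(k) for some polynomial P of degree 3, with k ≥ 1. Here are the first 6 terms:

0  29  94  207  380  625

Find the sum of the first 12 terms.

15774

1st diffs: 29, 65, 113, 173, 245.
2nd diffs: 36, 48, 60, 72.
3rd diffs: 12, 12, 12 (constant).
Newton forward-difference form: t_k = 29·C(k-1,1) + 36·C(k-1,2) + 12·C(k-1,3).
Continuing: …, 954, 1379, 1912, 2565, …, t_{12} = 4279.
Summing k = 1..12 (12 terms) gives 15774.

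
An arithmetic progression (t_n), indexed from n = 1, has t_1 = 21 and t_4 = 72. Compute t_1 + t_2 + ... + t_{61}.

32391

Common difference d = (72 - 21) / (4 - 1) = 17.
t_n = 21 + (n - 1)·17.
t_{61} = 1041; S = 61·(21 + 1041)/2 = 32391.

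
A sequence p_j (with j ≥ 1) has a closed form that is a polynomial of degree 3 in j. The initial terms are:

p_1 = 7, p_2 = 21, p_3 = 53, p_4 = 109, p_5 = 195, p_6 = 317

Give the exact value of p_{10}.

1st diffs: 14, 32, 56, 86, 122.
2nd diffs: 18, 24, 30, 36.
3rd diffs: 6, 6, 6 (constant).
Newton forward-difference form: p_j = 7 + 14·C(j-1,1) + 18·C(j-1,2) + 6·C(j-1,3).
At j = 10: j-1 = 9, so p_{10} = 7 + 126 + 648 + 504 = 1285.

1285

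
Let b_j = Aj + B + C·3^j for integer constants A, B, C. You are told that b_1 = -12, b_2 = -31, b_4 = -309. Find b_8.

Write the equations: A + B + 3C = -12; 2A + B + 9C = -31; 4A + B + 81C = -309.
Subtracting the first from the second: A + 6C = -19.
Subtracting the second from the third: 2A + 72C = -278.
Solving: C = -4, A = 5, then B = -5.
So b_j = 5·j + (-5) + (-4)·3^j; at j=8 this is -26209.

-26209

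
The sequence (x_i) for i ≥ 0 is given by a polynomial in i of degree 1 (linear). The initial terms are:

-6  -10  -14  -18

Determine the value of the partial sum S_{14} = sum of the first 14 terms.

-448

1st diffs: -4, -4, -4 (constant).
So x_i = -4i - 6.
Continuing: …, -22, -26, -30, -34, …, x_{13} = -58.
Summing i = 0..13 (14 terms) gives -448.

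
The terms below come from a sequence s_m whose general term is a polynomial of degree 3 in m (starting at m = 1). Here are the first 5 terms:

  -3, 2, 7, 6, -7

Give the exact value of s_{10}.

-462

1st diffs: 5, 5, -1, -13.
2nd diffs: 0, -6, -12.
3rd diffs: -6, -6 (constant).
So s_m = -m^3 + 6m^2 - 6m - 2.
Evaluating at m = 10 gives s_{10} = -462.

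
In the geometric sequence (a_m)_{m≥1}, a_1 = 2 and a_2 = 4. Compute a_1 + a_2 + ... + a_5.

62

Common ratio r = 2.
a_m = 2·2^(m-1).
S = 2·(2^5 - 1)/(2 - 1) = 2·(32 - 1)/(1) = 62.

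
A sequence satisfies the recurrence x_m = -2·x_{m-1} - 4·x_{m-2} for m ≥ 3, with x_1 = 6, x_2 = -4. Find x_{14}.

Compute successive terms:
x_3 = -16, x_4 = 48, x_5 = -32, …, x_{11} = -2048, x_{12} = -8192, x_{13} = 24576, x_{14} = -16384.

-16384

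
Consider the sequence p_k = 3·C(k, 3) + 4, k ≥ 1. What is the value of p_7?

C(7, 3) = 35, so p_7 = 109.

109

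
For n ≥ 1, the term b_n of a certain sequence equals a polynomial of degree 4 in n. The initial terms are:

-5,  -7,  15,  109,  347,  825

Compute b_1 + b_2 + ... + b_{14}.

1st diffs: -2, 22, 94, 238, 478.
2nd diffs: 24, 72, 144, 240.
3rd diffs: 48, 72, 96.
4th diffs: 24, 24 (constant).
Newton forward-difference form: b_n = -5 + (-2)·C(n-1,1) + 24·C(n-1,2) + 48·C(n-1,3) + 24·C(n-1,4).
Continuing: …, 1663, 3005, 5019, 7897, …, b_{14} = 32729.
Summing n = 1..14 (14 terms) gives 104580.

104580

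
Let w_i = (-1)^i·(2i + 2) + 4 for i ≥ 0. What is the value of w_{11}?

-20

(-1)^11 = -1; 2i + 2 at i=11 is 24; so w_{11} = -20.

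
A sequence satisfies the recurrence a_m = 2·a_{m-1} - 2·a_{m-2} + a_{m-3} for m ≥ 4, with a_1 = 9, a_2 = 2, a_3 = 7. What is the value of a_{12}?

21

Applying the relation repeatedly:
a_4 = 19;  a_5 = 26;  a_6 = 21;  a_7 = 9;  a_8 = 2;  a_9 = 7;  a_{10} = 19;  a_{11} = 26;  a_{12} = 21.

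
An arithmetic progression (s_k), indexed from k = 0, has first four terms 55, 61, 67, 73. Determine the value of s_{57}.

Common difference d = 6.
s_k = 55 + (k - 0)·6.
s_{57} = 55 + 57·6 = 397.

397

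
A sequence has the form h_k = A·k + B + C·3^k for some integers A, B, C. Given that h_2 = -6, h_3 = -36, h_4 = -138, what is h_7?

-4332

Write the equations: 2A + B + 9C = -6; 3A + B + 27C = -36; 4A + B + 81C = -138.
Subtracting the first from the second: A + 18C = -30.
Subtracting the second from the third: A + 54C = -102.
Solving: C = -2, A = 6, then B = 0.
Therefore h_7 = 42 + 0 + (-2)·2187 = -4332.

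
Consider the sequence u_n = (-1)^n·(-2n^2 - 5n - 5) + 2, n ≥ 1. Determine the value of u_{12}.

(-1)^12 = 1; -2n^2 - 5n - 5 at n=12 is -353; so u_{12} = -351.

-351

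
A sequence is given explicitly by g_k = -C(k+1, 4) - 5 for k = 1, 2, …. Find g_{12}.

C(13, 4) = 715, so g_{12} = -720.

-720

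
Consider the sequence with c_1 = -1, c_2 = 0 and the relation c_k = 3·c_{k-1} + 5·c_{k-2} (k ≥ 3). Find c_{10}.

Applying the relation repeatedly:
c_3 = -5; c_4 = -15; c_5 = -70; c_6 = -285; c_7 = -1205; c_8 = -5040; c_9 = -21145; c_{10} = -88635.

-88635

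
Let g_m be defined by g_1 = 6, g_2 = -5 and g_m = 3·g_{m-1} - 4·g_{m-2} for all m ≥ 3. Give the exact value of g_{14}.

Applying the relation repeatedly:
g_3 = -39; g_4 = -97; g_5 = -135; …; g_{11} = -5175; g_{12} = -22753; g_{13} = -47559; g_{14} = -51665.

-51665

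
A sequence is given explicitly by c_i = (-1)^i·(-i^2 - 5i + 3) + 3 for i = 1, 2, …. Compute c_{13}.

234

(-1)^13 = -1; -i^2 - 5i + 3 at i=13 is -231; so c_{13} = 234.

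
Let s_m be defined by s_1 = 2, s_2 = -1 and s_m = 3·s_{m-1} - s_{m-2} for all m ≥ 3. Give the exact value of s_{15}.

-560597

Compute successive terms:
s_3 = -5; s_4 = -14; s_5 = -37; …; s_{12} = -31241; s_{13} = -81790; s_{14} = -214129; s_{15} = -560597.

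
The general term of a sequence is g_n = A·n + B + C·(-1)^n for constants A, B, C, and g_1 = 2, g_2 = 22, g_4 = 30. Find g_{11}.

Plug in n = 1, 2, 4: A + B - C = 2; 2A + B + C = 22; 4A + B + C = 30.
Subtracting the first from the second: A + 2C = 20.
Subtracting the second from the third: 2A = 8.
Solving: C = 8, A = 4, then B = 6.
Hence g_{11} = 4·11 + 6 + 8·(-1) = 42.

42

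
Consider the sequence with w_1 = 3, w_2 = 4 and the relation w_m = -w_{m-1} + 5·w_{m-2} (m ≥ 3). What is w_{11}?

w_3 = 11  w_4 = 9  w_5 = 46  w_6 = -1  w_7 = 231  w_8 = -236  w_9 = 1391  w_{10} = -2571  w_{11} = 9526.

9526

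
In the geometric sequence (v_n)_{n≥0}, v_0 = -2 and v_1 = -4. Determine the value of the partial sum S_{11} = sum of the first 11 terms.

Common ratio r = 2.
v_n = (-2)·2^(n-0).
S = (-2)·(2^11 - 1)/(2 - 1) = (-2)·(2048 - 1)/(1) = -4094.

-4094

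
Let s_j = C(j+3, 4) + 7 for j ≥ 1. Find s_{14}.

C(17, 4) = 2380, so s_{14} = 2387.

2387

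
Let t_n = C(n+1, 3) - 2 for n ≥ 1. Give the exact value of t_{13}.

362

C(14, 3) = 364, so t_{13} = 362.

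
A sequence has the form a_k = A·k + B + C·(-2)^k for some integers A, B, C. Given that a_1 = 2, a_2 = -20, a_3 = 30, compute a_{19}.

2097182

The three given values yield: A + B - 2C = 2; 2A + B + 4C = -20; 3A + B - 8C = 30.
Subtracting the first from the second: A + 6C = -22.
Subtracting the second from the third: A - 12C = 50.
Solving: C = -4, A = 2, then B = -8.
Therefore a_{19} = 38 + (-8) + (-4)·(-524288) = 2097182.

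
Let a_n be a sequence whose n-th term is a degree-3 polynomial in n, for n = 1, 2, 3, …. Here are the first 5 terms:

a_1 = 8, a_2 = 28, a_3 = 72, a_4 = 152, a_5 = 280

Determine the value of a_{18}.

1st diffs: 20, 44, 80, 128.
2nd diffs: 24, 36, 48.
3rd diffs: 12, 12 (constant).
So a_n = 2n^3 + 6n.
Evaluating at n = 18 gives a_{18} = 11772.

11772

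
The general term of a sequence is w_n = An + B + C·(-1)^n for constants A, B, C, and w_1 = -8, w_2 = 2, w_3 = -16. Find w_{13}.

-56

Write the equations: A + B - C = -8; 2A + B + C = 2; 3A + B - C = -16.
Subtracting the first from the second: A + 2C = 10.
Subtracting the second from the third: A - 2C = -18.
Solving: C = 7, A = -4, then B = 3.
Hence w_{13} = -4·13 + 3 + 7·(-1) = -56.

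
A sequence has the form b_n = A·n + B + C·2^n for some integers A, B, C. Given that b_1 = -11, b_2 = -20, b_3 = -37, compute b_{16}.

At n = 1, 2, 3: A + B + 2C = -11; 2A + B + 4C = -20; 3A + B + 8C = -37.
Subtracting the first from the second: A + 2C = -9.
Subtracting the second from the third: A + 4C = -17.
Solving: C = -4, A = -1, then B = -2.
Therefore b_{16} = -16 + (-2) + (-4)·65536 = -262162.

-262162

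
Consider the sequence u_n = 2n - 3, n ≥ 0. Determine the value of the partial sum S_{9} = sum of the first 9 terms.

45

Over n = 0..8: Σn = 36.
Total = (2)·36 + (-3)·9 = 45.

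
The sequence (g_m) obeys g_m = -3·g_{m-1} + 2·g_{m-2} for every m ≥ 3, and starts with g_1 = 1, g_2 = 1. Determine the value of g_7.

-217

Applying the relation repeatedly:
g_3 = -1  g_4 = 5  g_5 = -17  g_6 = 61  g_7 = -217.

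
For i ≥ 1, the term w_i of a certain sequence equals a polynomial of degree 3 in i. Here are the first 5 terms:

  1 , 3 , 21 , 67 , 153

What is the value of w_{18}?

10371

1st diffs: 2, 18, 46, 86.
2nd diffs: 16, 28, 40.
3rd diffs: 12, 12 (constant).
Newton forward-difference form: w_i = 1 + 2·C(i-1,1) + 16·C(i-1,2) + 12·C(i-1,3).
At i = 18: i-1 = 17, so w_{18} = 1 + 34 + 2176 + 8160 = 10371.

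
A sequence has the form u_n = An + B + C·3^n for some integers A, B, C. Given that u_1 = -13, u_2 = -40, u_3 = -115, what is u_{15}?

Write the equations: A + B + 3C = -13; 2A + B + 9C = -40; 3A + B + 27C = -115.
Subtracting the first from the second: A + 6C = -27.
Subtracting the second from the third: A + 18C = -75.
Solving: C = -4, A = -3, then B = 2.
So u_n = -3·n + 2 + (-4)·3^n; at n=15 this is -57395671.

-57395671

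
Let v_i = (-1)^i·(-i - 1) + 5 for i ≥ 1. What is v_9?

(-1)^9 = -1; -i - 1 at i=9 is -10; so v_9 = 15.

15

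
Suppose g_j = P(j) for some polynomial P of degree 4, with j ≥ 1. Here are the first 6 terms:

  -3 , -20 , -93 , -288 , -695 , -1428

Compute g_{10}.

1st diffs: -17, -73, -195, -407, -733.
2nd diffs: -56, -122, -212, -326.
3rd diffs: -66, -90, -114.
4th diffs: -24, -24 (constant).
So g_j = -j^4 - j^3 + 3j^2 - 4j.
Evaluating at j = 10 gives g_{10} = -10740.

-10740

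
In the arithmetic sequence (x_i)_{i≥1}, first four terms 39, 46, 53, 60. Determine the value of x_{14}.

Common difference d = 7.
x_i = 39 + (i - 1)·7.
x_{14} = 39 + 13·7 = 130.

130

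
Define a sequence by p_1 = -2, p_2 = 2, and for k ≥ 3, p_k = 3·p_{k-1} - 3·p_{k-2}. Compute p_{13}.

-1458

Compute successive terms:
p_3 = 12; p_4 = 30; p_5 = 54; …; p_{10} = -810; p_{11} = -1458; p_{12} = -1944; p_{13} = -1458.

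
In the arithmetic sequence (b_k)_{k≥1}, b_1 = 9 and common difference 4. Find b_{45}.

185

b_k = 9 + (k - 1)·4.
b_{45} = 9 + 44·4 = 185.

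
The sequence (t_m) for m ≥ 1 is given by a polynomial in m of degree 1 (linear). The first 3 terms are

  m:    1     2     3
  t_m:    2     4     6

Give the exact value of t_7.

1st diffs: 2, 2 (constant).
So t_m = 2m.
Evaluating at m = 7 gives t_7 = 14.

14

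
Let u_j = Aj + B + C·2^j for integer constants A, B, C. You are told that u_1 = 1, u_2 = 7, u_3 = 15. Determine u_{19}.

The three given values yield: A + B + 2C = 1; 2A + B + 4C = 7; 3A + B + 8C = 15.
Subtracting the first from the second: A + 2C = 6.
Subtracting the second from the third: A + 4C = 8.
Solving: C = 1, A = 4, then B = -5.
Therefore u_{19} = 76 + (-5) + 1·524288 = 524359.

524359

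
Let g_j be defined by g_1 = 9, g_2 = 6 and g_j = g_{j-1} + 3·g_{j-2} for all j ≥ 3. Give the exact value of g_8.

Step forward from the initial values:
g_3 = 33;  g_4 = 51;  g_5 = 150;  g_6 = 303;  g_7 = 753;  g_8 = 1662.

1662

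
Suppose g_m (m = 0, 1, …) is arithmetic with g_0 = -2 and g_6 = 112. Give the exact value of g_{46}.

Common difference d = (112 - (-2)) / (6 - 0) = 19.
g_m = -2 + (m - 0)·19.
g_{46} = -2 + 46·19 = 872.

872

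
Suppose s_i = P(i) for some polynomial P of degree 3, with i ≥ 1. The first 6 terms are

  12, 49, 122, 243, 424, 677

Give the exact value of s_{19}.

15978

1st diffs: 37, 73, 121, 181, 253.
2nd diffs: 36, 48, 60, 72.
3rd diffs: 12, 12, 12 (constant).
Newton forward-difference form: s_i = 12 + 37·C(i-1,1) + 36·C(i-1,2) + 12·C(i-1,3).
At i = 19: i-1 = 18, so s_{19} = 12 + 666 + 5508 + 9792 = 15978.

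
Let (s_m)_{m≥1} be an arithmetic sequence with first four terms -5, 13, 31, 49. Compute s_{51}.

895

Common difference d = 18.
s_m = -5 + (m - 1)·18.
s_{51} = -5 + 50·18 = 895.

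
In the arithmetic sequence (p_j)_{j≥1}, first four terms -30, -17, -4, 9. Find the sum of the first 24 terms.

2868

Common difference d = 13.
p_j = -30 + (j - 1)·13.
p_{24} = 269; S = 24·(-30 + 269)/2 = 2868.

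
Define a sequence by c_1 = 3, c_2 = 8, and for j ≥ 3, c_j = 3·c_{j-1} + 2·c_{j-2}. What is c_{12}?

c_3 = 30, c_4 = 106, c_5 = 378, c_6 = 1346, c_7 = 4794, c_8 = 17074, c_9 = 60810, c_{10} = 216578, c_{11} = 771354, c_{12} = 2747218.

2747218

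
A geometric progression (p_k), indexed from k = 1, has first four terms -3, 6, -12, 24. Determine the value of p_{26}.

Common ratio r = -2.
p_k = (-3)·(-2)^(k-1).
p_{26} = (-3)·(-2)^25 = 100663296.

100663296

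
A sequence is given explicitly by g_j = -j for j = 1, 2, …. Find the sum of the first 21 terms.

Over j = 1..21: Σj = 231.
Total = (-1)·231 = -231.

-231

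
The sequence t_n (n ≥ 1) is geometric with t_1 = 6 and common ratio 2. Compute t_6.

t_n = 6·2^(n-1).
t_6 = 6·2^5 = 192.

192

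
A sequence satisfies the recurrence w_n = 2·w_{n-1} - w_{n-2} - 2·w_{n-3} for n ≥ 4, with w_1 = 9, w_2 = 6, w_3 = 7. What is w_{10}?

Iterate the recurrence:
w_4 = -10; w_5 = -39; w_6 = -82; w_7 = -105; w_8 = -50; w_9 = 169; w_{10} = 598.

598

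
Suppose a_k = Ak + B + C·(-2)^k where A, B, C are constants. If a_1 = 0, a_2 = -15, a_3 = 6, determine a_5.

Plug in k = 1, 2, 3: A + B - 2C = 0; 2A + B + 4C = -15; 3A + B - 8C = 6.
Subtracting the first from the second: A + 6C = -15.
Subtracting the second from the third: A - 12C = 21.
Solving: C = -2, A = -3, then B = -1.
Therefore a_5 = -15 + (-1) + (-2)·(-32) = 48.

48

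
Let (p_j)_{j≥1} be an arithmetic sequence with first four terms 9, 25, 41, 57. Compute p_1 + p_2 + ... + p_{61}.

29829

Common difference d = 16.
p_j = 9 + (j - 1)·16.
p_{61} = 969; S = 61·(9 + 969)/2 = 29829.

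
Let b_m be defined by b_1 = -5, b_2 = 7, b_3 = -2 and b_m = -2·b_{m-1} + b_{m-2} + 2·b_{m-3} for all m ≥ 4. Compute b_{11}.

Step forward from the initial values:
b_4 = 1; b_5 = 10; b_6 = -23; b_7 = 58; b_8 = -119; b_9 = 250; b_{10} = -503; b_{11} = 1018.

1018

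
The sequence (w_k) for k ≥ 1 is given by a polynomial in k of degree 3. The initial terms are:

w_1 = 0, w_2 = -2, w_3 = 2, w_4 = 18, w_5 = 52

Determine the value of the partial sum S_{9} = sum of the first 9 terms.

1188

1st diffs: -2, 4, 16, 34.
2nd diffs: 6, 12, 18.
3rd diffs: 6, 6 (constant).
Newton forward-difference form: w_k = (-2)·C(k-1,1) + 6·C(k-1,2) + 6·C(k-1,3).
Continuing: 110, 198, 322, 488.
Summing k = 1..9 (9 terms) gives 1188.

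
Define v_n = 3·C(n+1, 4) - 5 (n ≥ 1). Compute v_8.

C(9, 4) = 126, so v_8 = 373.

373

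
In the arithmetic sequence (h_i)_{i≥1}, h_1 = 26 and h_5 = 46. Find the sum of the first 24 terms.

Common difference d = (46 - 26) / (5 - 1) = 5.
h_i = 26 + (i - 1)·5.
h_{24} = 141; S = 24·(26 + 141)/2 = 2004.

2004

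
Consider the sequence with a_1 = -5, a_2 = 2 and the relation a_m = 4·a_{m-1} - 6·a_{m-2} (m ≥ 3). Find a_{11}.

-47008

a_3 = 38;  a_4 = 140;  a_5 = 332;  a_6 = 488;  a_7 = -40;  a_8 = -3088;  a_9 = -12112;  a_{10} = -29920;  a_{11} = -47008.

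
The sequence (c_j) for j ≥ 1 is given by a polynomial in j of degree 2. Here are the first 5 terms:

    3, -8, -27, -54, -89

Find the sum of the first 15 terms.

1st diffs: -11, -19, -27, -35.
2nd diffs: -8, -8, -8 (constant).
Newton forward-difference form: c_j = 3 + (-11)·C(j-1,1) + (-8)·C(j-1,2).
Continuing: …, -132, -183, -242, -309, …, c_{15} = -879.
Summing j = 1..15 (15 terms) gives -4750.

-4750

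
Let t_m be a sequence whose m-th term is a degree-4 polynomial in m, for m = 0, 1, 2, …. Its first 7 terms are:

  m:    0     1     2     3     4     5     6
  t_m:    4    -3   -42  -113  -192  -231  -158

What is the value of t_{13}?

14577

1st diffs: -7, -39, -71, -79, -39, 73.
2nd diffs: -32, -32, -8, 40, 112.
3rd diffs: 0, 24, 48, 72.
4th diffs: 24, 24, 24 (constant).
So t_m = m^4 - 6m^3 - 5m^2 + 3m + 4.
Evaluating at m = 13 gives t_{13} = 14577.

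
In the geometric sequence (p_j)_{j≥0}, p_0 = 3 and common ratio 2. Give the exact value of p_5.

p_j = 3·2^(j-0).
p_5 = 3·2^5 = 96.

96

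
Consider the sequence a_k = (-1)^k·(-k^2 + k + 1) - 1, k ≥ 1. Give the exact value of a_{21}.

(-1)^21 = -1; -k^2 + k + 1 at k=21 is -419; so a_{21} = 418.

418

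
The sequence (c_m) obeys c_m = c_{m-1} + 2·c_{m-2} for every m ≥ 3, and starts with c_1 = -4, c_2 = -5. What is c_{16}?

-98303

Step forward from the initial values:
c_3 = -13;  c_4 = -23;  c_5 = -49;  …;  c_{13} = -12289;  c_{14} = -24575;  c_{15} = -49153;  c_{16} = -98303.
(Characteristic roots are 2 and -1.)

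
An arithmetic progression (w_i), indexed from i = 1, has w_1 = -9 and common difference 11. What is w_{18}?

w_i = -9 + (i - 1)·11.
w_{18} = -9 + 17·11 = 178.

178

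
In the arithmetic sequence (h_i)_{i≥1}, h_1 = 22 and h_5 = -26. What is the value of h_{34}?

Common difference d = (-26 - 22) / (5 - 1) = -12.
h_i = 22 + (i - 1)·(-12).
h_{34} = 22 + 33·(-12) = -374.

-374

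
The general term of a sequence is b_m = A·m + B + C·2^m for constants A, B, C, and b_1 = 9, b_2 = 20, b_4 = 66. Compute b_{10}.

Plug in m = 1, 2, 4: A + B + 2C = 9; 2A + B + 4C = 20; 4A + B + 16C = 66.
Subtracting the first from the second: A + 2C = 11.
Subtracting the second from the third: 2A + 12C = 46.
Solving: C = 3, A = 5, then B = -2.
Therefore b_{10} = 50 + (-2) + 3·1024 = 3120.

3120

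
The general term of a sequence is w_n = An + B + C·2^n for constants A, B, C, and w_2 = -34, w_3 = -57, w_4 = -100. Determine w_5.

-183

At n = 2, 3, 4: 2A + B + 4C = -34; 3A + B + 8C = -57; 4A + B + 16C = -100.
Subtracting the first from the second: A + 4C = -23.
Subtracting the second from the third: A + 8C = -43.
Solving: C = -5, A = -3, then B = -8.
Hence w_5 = -3·5 + (-8) + (-5)·32 = -183.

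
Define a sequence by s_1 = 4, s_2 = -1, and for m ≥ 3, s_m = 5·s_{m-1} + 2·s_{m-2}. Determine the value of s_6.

Step forward from the initial values:
s_3 = 3, s_4 = 13, s_5 = 71, s_6 = 381.

381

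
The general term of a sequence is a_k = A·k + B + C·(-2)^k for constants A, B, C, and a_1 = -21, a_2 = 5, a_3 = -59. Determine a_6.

At k = 1, 2, 3: A + B - 2C = -21; 2A + B + 4C = 5; 3A + B - 8C = -59.
Subtracting the first from the second: A + 6C = 26.
Subtracting the second from the third: A - 12C = -64.
Solving: C = 5, A = -4, then B = -7.
Therefore a_6 = -24 + (-7) + 5·64 = 289.

289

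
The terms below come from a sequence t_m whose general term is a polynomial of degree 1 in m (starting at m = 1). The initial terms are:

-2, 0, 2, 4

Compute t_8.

1st diffs: 2, 2, 2 (constant).
So t_m = 2m - 4.
Evaluating at m = 8 gives t_8 = 12.

12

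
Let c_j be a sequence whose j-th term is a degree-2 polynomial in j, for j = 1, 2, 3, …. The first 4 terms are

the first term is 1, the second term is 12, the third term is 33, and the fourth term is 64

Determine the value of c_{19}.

1729

1st diffs: 11, 21, 31.
2nd diffs: 10, 10 (constant).
So c_j = 5j^2 - 4j.
Evaluating at j = 19 gives c_{19} = 1729.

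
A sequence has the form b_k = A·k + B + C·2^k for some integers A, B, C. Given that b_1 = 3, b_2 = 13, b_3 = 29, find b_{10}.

3105

The three given values yield: A + B + 2C = 3; 2A + B + 4C = 13; 3A + B + 8C = 29.
Subtracting the first from the second: A + 2C = 10.
Subtracting the second from the third: A + 4C = 16.
Solving: C = 3, A = 4, then B = -7.
So b_k = 4·k + (-7) + 3·2^k; at k=10 this is 3105.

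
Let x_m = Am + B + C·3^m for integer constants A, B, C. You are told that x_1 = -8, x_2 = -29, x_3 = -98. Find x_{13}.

-6377252

Write the equations: A + B + 3C = -8; 2A + B + 9C = -29; 3A + B + 27C = -98.
Subtracting the first from the second: A + 6C = -21.
Subtracting the second from the third: A + 18C = -69.
Solving: C = -4, A = 3, then B = 1.
Hence x_{13} = 3·13 + 1 + (-4)·1594323 = -6377252.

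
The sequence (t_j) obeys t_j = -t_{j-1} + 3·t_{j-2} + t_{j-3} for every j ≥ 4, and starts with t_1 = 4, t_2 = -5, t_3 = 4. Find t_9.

Step forward from the initial values:
t_4 = -15  t_5 = 22  t_6 = -63  t_7 = 114  t_8 = -281  t_9 = 560.

560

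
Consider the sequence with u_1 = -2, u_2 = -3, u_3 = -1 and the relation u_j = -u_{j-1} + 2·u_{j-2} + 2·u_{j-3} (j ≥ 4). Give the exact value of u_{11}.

Applying the relation repeatedly:
u_4 = -9  u_5 = 1  u_6 = -21  u_7 = 5  u_8 = -45  u_9 = 13  u_{10} = -93  u_{11} = 29.

29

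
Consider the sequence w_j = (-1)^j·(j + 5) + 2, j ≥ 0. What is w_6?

13

(-1)^6 = 1; j + 5 at j=6 is 11; so w_6 = 13.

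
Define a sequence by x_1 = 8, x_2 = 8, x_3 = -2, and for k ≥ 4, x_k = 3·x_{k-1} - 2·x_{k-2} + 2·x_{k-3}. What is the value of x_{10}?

Step forward from the initial values:
x_4 = -6;  x_5 = 2;  x_6 = 14;  x_7 = 26;  x_8 = 54;  x_9 = 138;  x_{10} = 358.

358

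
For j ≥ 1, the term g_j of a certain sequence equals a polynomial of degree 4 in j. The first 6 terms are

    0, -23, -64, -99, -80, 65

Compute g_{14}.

22321

1st diffs: -23, -41, -35, 19, 145.
2nd diffs: -18, 6, 54, 126.
3rd diffs: 24, 48, 72.
4th diffs: 24, 24 (constant).
Newton forward-difference form: g_j = (-23)·C(j-1,1) + (-18)·C(j-1,2) + 24·C(j-1,3) + 24·C(j-1,4).
At j = 14: j-1 = 13, so g_{14} = -299 - 1404 + 6864 + 17160 = 22321.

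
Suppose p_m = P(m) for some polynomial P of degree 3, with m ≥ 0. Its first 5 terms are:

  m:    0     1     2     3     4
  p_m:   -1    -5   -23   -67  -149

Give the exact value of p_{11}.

-2795

1st diffs: -4, -18, -44, -82.
2nd diffs: -14, -26, -38.
3rd diffs: -12, -12 (constant).
Newton forward-difference form: p_m = -1 + (-4)·C(m,1) + (-14)·C(m,2) + (-12)·C(m,3).
At m = 11: m = 11, so p_{11} = -1 - 44 - 770 - 1980 = -2795.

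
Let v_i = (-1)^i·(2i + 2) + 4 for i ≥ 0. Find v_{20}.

46

(-1)^20 = 1; 2i + 2 at i=20 is 42; so v_{20} = 46.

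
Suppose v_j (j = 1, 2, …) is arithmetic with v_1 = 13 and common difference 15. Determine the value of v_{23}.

343

v_j = 13 + (j - 1)·15.
v_{23} = 13 + 22·15 = 343.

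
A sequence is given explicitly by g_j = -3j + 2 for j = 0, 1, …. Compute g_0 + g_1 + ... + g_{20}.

-588

Over j = 0..20: Σj = 210.
Total = (-3)·210 + (2)·21 = -588.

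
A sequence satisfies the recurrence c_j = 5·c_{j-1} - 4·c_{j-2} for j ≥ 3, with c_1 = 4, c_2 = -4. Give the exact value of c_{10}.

-699044

Iterate the recurrence:
c_3 = -36;  c_4 = -164;  c_5 = -676;  c_6 = -2724;  c_7 = -10916;  c_8 = -43684;  c_9 = -174756;  c_{10} = -699044.
(Characteristic roots are 4 and 1.)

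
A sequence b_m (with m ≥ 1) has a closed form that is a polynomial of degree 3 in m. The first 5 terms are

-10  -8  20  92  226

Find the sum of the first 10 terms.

1st diffs: 2, 28, 72, 134.
2nd diffs: 26, 44, 62.
3rd diffs: 18, 18 (constant).
Newton forward-difference form: b_m = -10 + 2·C(m-1,1) + 26·C(m-1,2) + 18·C(m-1,3).
Continuing: …, 440, 752, 1180, 1742, …, b_{10} = 2456.
Summing m = 1..10 (10 terms) gives 6890.

6890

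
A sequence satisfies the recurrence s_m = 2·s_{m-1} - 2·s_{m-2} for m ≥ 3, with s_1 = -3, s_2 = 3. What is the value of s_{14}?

Compute successive terms:
s_3 = 12  s_4 = 18  s_5 = 12  …  s_{11} = 192  s_{12} = 288  s_{13} = 192  s_{14} = -192.

-192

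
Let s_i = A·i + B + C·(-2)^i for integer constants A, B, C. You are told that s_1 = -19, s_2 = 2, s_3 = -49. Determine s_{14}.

65486

The three given values yield: A + B - 2C = -19; 2A + B + 4C = 2; 3A + B - 8C = -49.
Subtracting the first from the second: A + 6C = 21.
Subtracting the second from the third: A - 12C = -51.
Solving: C = 4, A = -3, then B = -8.
So s_i = -3·i + (-8) + 4·(-2)^i; at i=14 this is 65486.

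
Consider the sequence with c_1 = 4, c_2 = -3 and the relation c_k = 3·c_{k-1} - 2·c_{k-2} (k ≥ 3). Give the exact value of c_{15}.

-114677

Applying the relation repeatedly:
c_3 = -17  c_4 = -45  c_5 = -101  …  c_{12} = -14325  c_{13} = -28661  c_{14} = -57333  c_{15} = -114677.
(Characteristic roots are 2 and 1.)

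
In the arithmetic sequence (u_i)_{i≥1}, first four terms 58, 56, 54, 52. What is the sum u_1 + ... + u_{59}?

Common difference d = -2.
u_i = 58 + (i - 1)·(-2).
u_{59} = -58; S = 59·(58 + (-58))/2 = 0.

0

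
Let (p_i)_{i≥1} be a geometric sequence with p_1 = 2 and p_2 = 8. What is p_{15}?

Common ratio r = 4.
p_i = 2·4^(i-1).
p_{15} = 2·4^14 = 536870912.

536870912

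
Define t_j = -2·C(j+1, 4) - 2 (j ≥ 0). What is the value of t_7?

C(8, 4) = 70, so t_7 = -142.

-142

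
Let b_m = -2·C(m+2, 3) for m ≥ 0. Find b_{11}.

C(13, 3) = 286, so b_{11} = -572.

-572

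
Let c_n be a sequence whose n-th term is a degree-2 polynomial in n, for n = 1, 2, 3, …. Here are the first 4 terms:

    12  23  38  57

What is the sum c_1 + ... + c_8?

1st diffs: 11, 15, 19.
2nd diffs: 4, 4 (constant).
Newton forward-difference form: c_n = 12 + 11·C(n-1,1) + 4·C(n-1,2).
Continuing: 80, 107, 138, 173.
Summing n = 1..8 (8 terms) gives 628.

628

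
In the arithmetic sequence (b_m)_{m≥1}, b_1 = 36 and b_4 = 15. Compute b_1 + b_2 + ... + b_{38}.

-3553

Common difference d = (15 - 36) / (4 - 1) = -7.
b_m = 36 + (m - 1)·(-7).
b_{38} = -223; S = 38·(36 + (-223))/2 = -3553.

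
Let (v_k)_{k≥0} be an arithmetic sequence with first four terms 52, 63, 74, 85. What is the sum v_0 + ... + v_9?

Common difference d = 11.
v_k = 52 + (k - 0)·11.
v_9 = 151; S = 10·(52 + 151)/2 = 1015.

1015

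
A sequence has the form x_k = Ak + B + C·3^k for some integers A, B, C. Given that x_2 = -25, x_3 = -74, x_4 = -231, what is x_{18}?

Plug in k = 2, 3, 4: 2A + B + 9C = -25; 3A + B + 27C = -74; 4A + B + 81C = -231.
Subtracting the first from the second: A + 18C = -49.
Subtracting the second from the third: A + 54C = -157.
Solving: C = -3, A = 5, then B = -8.
Hence x_{18} = 5·18 + (-8) + (-3)·387420489 = -1162261385.

-1162261385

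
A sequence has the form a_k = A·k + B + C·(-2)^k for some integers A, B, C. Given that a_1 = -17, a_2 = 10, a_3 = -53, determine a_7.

-665

Write the equations: A + B - 2C = -17; 2A + B + 4C = 10; 3A + B - 8C = -53.
Subtracting the first from the second: A + 6C = 27.
Subtracting the second from the third: A - 12C = -63.
Solving: C = 5, A = -3, then B = -4.
Hence a_7 = -3·7 + (-4) + 5·(-128) = -665.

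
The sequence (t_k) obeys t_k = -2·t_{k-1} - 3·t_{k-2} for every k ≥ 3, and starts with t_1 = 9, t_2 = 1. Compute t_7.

307

t_3 = -29, t_4 = 55, t_5 = -23, t_6 = -119, t_7 = 307.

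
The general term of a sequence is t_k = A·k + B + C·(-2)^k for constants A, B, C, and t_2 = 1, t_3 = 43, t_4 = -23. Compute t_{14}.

-49067

The three given values yield: 2A + B + 4C = 1; 3A + B - 8C = 43; 4A + B + 16C = -23.
Subtracting the first from the second: A - 12C = 42.
Subtracting the second from the third: A + 24C = -66.
Solving: C = -3, A = 6, then B = 1.
Hence t_{14} = 6·14 + 1 + (-3)·16384 = -49067.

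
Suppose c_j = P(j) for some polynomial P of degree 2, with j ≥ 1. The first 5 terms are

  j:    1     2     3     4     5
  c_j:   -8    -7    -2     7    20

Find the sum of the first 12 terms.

850

1st diffs: 1, 5, 9, 13.
2nd diffs: 4, 4, 4 (constant).
Newton forward-difference form: c_j = -8 + 1·C(j-1,1) + 4·C(j-1,2).
Continuing: …, 37, 58, 83, 112, …, c_{12} = 223.
Summing j = 1..12 (12 terms) gives 850.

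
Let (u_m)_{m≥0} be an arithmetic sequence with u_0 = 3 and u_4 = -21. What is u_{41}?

-243

Common difference d = (-21 - 3) / (4 - 0) = -6.
u_m = 3 + (m - 0)·(-6).
u_{41} = 3 + 41·(-6) = -243.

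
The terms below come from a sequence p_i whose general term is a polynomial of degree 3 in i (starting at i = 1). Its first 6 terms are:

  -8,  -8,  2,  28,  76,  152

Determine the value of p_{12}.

1532

1st diffs: 0, 10, 26, 48, 76.
2nd diffs: 10, 16, 22, 28.
3rd diffs: 6, 6, 6 (constant).
Newton forward-difference form: p_i = -8 + 10·C(i-1,2) + 6·C(i-1,3).
At i = 12: i-1 = 11, so p_{12} = -8 + 550 + 990 = 1532.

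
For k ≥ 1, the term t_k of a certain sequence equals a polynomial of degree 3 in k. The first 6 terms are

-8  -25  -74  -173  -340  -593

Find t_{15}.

1st diffs: -17, -49, -99, -167, -253.
2nd diffs: -32, -50, -68, -86.
3rd diffs: -18, -18, -18 (constant).
Newton forward-difference form: t_k = -8 + (-17)·C(k-1,1) + (-32)·C(k-1,2) + (-18)·C(k-1,3).
At k = 15: k-1 = 14, so t_{15} = -8 - 238 - 2912 - 6552 = -9710.

-9710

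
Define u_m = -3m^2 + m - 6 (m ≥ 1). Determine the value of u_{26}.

u_{26} = -3·26^2 + 1·26 - 6 = -2008.

-2008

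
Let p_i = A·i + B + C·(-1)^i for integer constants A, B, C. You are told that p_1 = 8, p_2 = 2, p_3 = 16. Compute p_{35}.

144

The three given values yield: A + B - C = 8; 2A + B + C = 2; 3A + B - C = 16.
Subtracting the first from the second: A + 2C = -6.
Subtracting the second from the third: A - 2C = 14.
Solving: C = -5, A = 4, then B = -1.
Therefore p_{35} = 140 + (-1) + (-5)·(-1) = 144.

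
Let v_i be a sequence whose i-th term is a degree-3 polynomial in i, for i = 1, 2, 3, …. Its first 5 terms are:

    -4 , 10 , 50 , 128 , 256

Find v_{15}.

1st diffs: 14, 40, 78, 128.
2nd diffs: 26, 38, 50.
3rd diffs: 12, 12 (constant).
Newton forward-difference form: v_i = -4 + 14·C(i-1,1) + 26·C(i-1,2) + 12·C(i-1,3).
At i = 15: i-1 = 14, so v_{15} = -4 + 196 + 2366 + 4368 = 6926.

6926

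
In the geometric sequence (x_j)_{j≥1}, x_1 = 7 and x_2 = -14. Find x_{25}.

Common ratio r = -2.
x_j = 7·(-2)^(j-1).
x_{25} = 7·(-2)^24 = 117440512.

117440512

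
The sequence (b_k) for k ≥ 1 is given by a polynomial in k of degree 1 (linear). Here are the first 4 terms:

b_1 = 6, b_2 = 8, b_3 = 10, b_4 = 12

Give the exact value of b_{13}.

1st diffs: 2, 2, 2 (constant).
So b_k = 2k + 4.
Evaluating at k = 13 gives b_{13} = 30.

30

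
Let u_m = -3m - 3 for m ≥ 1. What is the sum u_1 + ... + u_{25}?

Over m = 1..25: Σm = 325.
Total = (-3)·325 + (-3)·25 = -1050.

-1050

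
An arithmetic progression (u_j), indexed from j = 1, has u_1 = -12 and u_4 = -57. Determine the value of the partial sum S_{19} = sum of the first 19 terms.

Common difference d = (-57 - (-12)) / (4 - 1) = -15.
u_j = -12 + (j - 1)·(-15).
u_{19} = -282; S = 19·(-12 + (-282))/2 = -2793.

-2793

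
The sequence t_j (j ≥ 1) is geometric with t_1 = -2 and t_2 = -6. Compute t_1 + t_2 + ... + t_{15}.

-14348906

Common ratio r = 3.
t_j = (-2)·3^(j-1).
S = (-2)·(3^15 - 1)/(3 - 1) = (-2)·(14348907 - 1)/(2) = -14348906.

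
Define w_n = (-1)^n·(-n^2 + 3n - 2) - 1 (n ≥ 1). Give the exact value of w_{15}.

(-1)^15 = -1; -n^2 + 3n - 2 at n=15 is -182; so w_{15} = 181.

181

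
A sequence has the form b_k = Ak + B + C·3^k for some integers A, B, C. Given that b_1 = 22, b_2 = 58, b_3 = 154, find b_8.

Write the equations: A + B + 3C = 22; 2A + B + 9C = 58; 3A + B + 27C = 154.
Subtracting the first from the second: A + 6C = 36.
Subtracting the second from the third: A + 18C = 96.
Solving: C = 5, A = 6, then B = 1.
Therefore b_8 = 48 + 1 + 5·6561 = 32854.

32854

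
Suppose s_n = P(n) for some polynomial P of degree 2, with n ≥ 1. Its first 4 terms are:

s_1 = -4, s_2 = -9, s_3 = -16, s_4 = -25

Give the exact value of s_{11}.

-144

1st diffs: -5, -7, -9.
2nd diffs: -2, -2 (constant).
Newton forward-difference form: s_n = -4 + (-5)·C(n-1,1) + (-2)·C(n-1,2).
At n = 11: n-1 = 10, so s_{11} = -4 - 50 - 90 = -144.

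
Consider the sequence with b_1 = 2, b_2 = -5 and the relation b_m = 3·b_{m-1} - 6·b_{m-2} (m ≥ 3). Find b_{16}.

Applying the relation repeatedly:
b_3 = -27, b_4 = -51, b_5 = 9, …, b_{13} = 187353, b_{14} = 481869, b_{15} = 321489, b_{16} = -1926747.

-1926747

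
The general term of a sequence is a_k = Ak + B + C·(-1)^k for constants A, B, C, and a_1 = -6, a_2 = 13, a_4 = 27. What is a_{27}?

At k = 1, 2, 4: A + B - C = -6; 2A + B + C = 13; 4A + B + C = 27.
Subtracting the first from the second: A + 2C = 19.
Subtracting the second from the third: 2A = 14.
Solving: C = 6, A = 7, then B = -7.
So a_k = 7·k + (-7) + 6·(-1)^k; at k=27 this is 176.

176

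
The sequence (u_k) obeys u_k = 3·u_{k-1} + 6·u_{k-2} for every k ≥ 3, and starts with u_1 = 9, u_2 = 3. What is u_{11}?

Compute successive terms:
u_3 = 63, u_4 = 207, u_5 = 999, u_6 = 4239, u_7 = 18711, u_8 = 81567, u_9 = 356967, u_{10} = 1560303, u_{11} = 6822711.

6822711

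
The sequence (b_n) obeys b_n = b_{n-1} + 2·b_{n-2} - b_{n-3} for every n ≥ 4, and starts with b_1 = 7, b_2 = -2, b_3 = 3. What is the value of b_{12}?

b_4 = -8;  b_5 = 0;  b_6 = -19;  b_7 = -11;  b_8 = -49;  b_9 = -52;  b_{10} = -139;  b_{11} = -194;  b_{12} = -420.

-420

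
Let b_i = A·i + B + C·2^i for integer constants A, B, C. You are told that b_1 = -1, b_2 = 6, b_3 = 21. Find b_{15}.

131049

The three given values yield: A + B + 2C = -1; 2A + B + 4C = 6; 3A + B + 8C = 21.
Subtracting the first from the second: A + 2C = 7.
Subtracting the second from the third: A + 4C = 15.
Solving: C = 4, A = -1, then B = -8.
Therefore b_{15} = -15 + (-8) + 4·32768 = 131049.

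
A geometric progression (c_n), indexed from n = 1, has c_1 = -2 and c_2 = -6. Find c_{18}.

Common ratio r = 3.
c_n = (-2)·3^(n-1).
c_{18} = (-2)·3^17 = -258280326.

-258280326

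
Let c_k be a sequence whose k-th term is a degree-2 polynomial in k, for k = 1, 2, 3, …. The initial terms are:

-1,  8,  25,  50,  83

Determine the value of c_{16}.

974

1st diffs: 9, 17, 25, 33.
2nd diffs: 8, 8, 8 (constant).
Newton forward-difference form: c_k = -1 + 9·C(k-1,1) + 8·C(k-1,2).
At k = 16: k-1 = 15, so c_{16} = -1 + 135 + 840 = 974.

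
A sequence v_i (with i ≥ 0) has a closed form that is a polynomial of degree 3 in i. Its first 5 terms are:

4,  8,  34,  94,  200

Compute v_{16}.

1st diffs: 4, 26, 60, 106.
2nd diffs: 22, 34, 46.
3rd diffs: 12, 12 (constant).
Newton forward-difference form: v_i = 4 + 4·C(i,1) + 22·C(i,2) + 12·C(i,3).
At i = 16: i = 16, so v_{16} = 4 + 64 + 2640 + 6720 = 9428.

9428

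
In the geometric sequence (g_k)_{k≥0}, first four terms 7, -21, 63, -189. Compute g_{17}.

Common ratio r = -3.
g_k = 7·(-3)^(k-0).
g_{17} = 7·(-3)^17 = -903981141.

-903981141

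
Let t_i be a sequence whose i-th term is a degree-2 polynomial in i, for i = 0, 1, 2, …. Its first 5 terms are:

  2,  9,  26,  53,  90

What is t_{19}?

1845

1st diffs: 7, 17, 27, 37.
2nd diffs: 10, 10, 10 (constant).
Newton forward-difference form: t_i = 2 + 7·C(i,1) + 10·C(i,2).
At i = 19: i = 19, so t_{19} = 2 + 133 + 1710 = 1845.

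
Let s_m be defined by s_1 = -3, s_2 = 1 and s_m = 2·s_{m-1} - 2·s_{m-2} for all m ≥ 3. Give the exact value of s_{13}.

Compute successive terms:
s_3 = 8, s_4 = 14, s_5 = 12, …, s_{10} = 16, s_{11} = 128, s_{12} = 224, s_{13} = 192.

192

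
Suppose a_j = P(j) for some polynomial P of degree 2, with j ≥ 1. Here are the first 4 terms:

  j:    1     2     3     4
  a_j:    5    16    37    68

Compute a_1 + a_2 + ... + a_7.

616

1st diffs: 11, 21, 31.
2nd diffs: 10, 10 (constant).
So a_j = 5j^2 - 4j + 4.
Continuing: 109, 160, 221.
Summing j = 1..7 (7 terms) gives 616.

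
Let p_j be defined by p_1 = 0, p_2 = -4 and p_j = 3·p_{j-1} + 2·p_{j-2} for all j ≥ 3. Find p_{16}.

-182568716

Applying the relation repeatedly:
p_3 = -12, p_4 = -44, p_5 = -156, …, p_{13} = -4041180, p_{14} = -14392876, p_{15} = -51260988, p_{16} = -182568716.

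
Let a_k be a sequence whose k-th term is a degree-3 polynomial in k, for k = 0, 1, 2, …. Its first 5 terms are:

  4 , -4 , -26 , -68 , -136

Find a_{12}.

1st diffs: -8, -22, -42, -68.
2nd diffs: -14, -20, -26.
3rd diffs: -6, -6 (constant).
Newton forward-difference form: a_k = 4 + (-8)·C(k,1) + (-14)·C(k,2) + (-6)·C(k,3).
At k = 12: k = 12, so a_{12} = 4 - 96 - 924 - 1320 = -2336.

-2336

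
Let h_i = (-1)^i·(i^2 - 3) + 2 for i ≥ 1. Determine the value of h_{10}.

99

(-1)^10 = 1; i^2 - 3 at i=10 is 97; so h_{10} = 99.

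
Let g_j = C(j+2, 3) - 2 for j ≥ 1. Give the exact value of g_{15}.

678

C(17, 3) = 680, so g_{15} = 678.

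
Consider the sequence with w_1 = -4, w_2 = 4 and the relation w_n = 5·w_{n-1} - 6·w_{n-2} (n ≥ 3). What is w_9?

Step forward from the initial values:
w_3 = 44  w_4 = 196  w_5 = 716  w_6 = 2404  w_7 = 7724  w_8 = 24196  w_9 = 74636.
(Characteristic roots are 3 and 2.)

74636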